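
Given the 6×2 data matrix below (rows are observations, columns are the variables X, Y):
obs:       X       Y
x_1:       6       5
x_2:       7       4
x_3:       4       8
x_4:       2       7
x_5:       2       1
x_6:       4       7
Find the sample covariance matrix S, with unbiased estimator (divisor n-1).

Step 1 — column means:
  mean(X) = (6 + 7 + 4 + 2 + 2 + 4) / 6 = 25/6 = 4.1667
  mean(Y) = (5 + 4 + 8 + 7 + 1 + 7) / 6 = 32/6 = 5.3333

Step 2 — sample covariance S[i,j] = (1/(n-1)) · Σ_k (x_{k,i} - mean_i) · (x_{k,j} - mean_j), with n-1 = 5.
  S[X,X] = ((1.8333)·(1.8333) + (2.8333)·(2.8333) + (-0.1667)·(-0.1667) + (-2.1667)·(-2.1667) + (-2.1667)·(-2.1667) + (-0.1667)·(-0.1667)) / 5 = 20.8333/5 = 4.1667
  S[X,Y] = ((1.8333)·(-0.3333) + (2.8333)·(-1.3333) + (-0.1667)·(2.6667) + (-2.1667)·(1.6667) + (-2.1667)·(-4.3333) + (-0.1667)·(1.6667)) / 5 = 0.6667/5 = 0.1333
  S[Y,Y] = ((-0.3333)·(-0.3333) + (-1.3333)·(-1.3333) + (2.6667)·(2.6667) + (1.6667)·(1.6667) + (-4.3333)·(-4.3333) + (1.6667)·(1.6667)) / 5 = 33.3333/5 = 6.6667

S is symmetric (S[j,i] = S[i,j]). Assembling:

S = [[4.1667, 0.1333],
 [0.1333, 6.6667]]


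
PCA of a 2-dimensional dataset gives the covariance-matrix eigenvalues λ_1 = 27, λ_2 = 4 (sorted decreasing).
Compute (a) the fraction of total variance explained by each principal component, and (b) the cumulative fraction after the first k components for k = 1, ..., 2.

Step 1 — total variance = trace(Sigma) = Σ λ_i = 27 + 4 = 31.

Step 2 — fraction explained by component i = λ_i / Σ λ:
  PC1: 27/31 = 0.871
  PC2: 4/31 = 0.129

Step 3 — cumulative fraction after k components = (λ_1 + ... + λ_k) / Σ λ:
  k = 1: 27/31 = 0.871
  k = 2: (27 + 4)/31 = 31/31 = 1

Summary (fraction, with percent):

explained: PC1 0.871 (87.1%), PC2 0.129 (12.9%);  cumulative: 0.871, 1


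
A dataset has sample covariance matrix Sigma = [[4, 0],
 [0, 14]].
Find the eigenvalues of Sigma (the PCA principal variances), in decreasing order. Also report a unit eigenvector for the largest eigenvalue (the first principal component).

Step 1 — characteristic polynomial of 2×2 Sigma:
  det(Sigma - λI) = λ² - trace · λ + det = 0.
  trace = 4 + 14 = 18, det = 4·14 - (0)² = 56.
Step 2 — discriminant:
  Δ = trace² - 4·det = 324 - 224 = 100.
Step 3 — eigenvalues:
  λ = (trace ± √Δ)/2 = (18 ± 10)/2,
  λ_1 = 14,  λ_2 = 4.

Step 4 — unit eigenvector for λ_1: Sigma is diagonal, so its eigenvectors are the coordinate axes. λ_1 = 14 is the diagonal entry on the second coordinate axis, hence
  v_1 = (0, 1) (||v_1|| = 1).

λ_1 = 14,  λ_2 = 4;  v_1 ≈ (0, 1)


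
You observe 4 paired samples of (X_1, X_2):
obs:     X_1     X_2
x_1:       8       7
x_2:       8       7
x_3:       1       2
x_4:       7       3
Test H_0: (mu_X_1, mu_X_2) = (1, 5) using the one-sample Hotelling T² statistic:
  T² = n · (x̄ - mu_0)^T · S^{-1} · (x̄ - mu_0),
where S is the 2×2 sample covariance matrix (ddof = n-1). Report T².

Step 1 — sample mean vector:
  mean(X_1) = (8 + 8 + 1 + 7) / 4 = 24/4 = 6
  mean(X_2) = (7 + 7 + 2 + 3) / 4 = 19/4 = 4.75
  x̄ = (6, 4.75),  deviation x̄ - mu_0 = (6, 4.75) - (1, 5) = (5, -0.25).

Step 2 — sample covariance matrix, S[i,j] = (1/(n-1)) · Σ_k (x_{k,i} - mean_i) · (x_{k,j} - mean_j), divisor n-1 = 3:
  S[X_1,X_1] = ((2)·(2) + (2)·(2) + (-5)·(-5) + (1)·(1)) / 3 = 34/3 = 11.3333
  S[X_1,X_2] = ((2)·(2.25) + (2)·(2.25) + (-5)·(-2.75) + (1)·(-1.75)) / 3 = 21/3 = 7
  S[X_2,X_2] = ((2.25)·(2.25) + (2.25)·(2.25) + (-2.75)·(-2.75) + (-1.75)·(-1.75)) / 3 = 20.75/3 = 6.9167
  S = [[11.3333, 7],
 [7, 6.9167]].

Step 3 — invert S. det(S) = 11.3333·6.9167 - (7)² = 29.3889.
  S^{-1} = (1/det) · [[d, -b], [-b, a]] = [[0.2353, -0.2382],
 [-0.2382, 0.3856]].

Step 4 — quadratic form (x̄ - mu_0)^T · S^{-1} · (x̄ - mu_0):
  S^{-1} · (x̄ - mu_0) = (1.2363, -1.2873),
  (x̄ - mu_0)^T · [...] = (5)·(1.2363) + (-0.25)·(-1.2873) = 6.5033.

Step 5 — scale by n: T² = 4 · 6.5033 = 26.0132.

T² ≈ 26.0132


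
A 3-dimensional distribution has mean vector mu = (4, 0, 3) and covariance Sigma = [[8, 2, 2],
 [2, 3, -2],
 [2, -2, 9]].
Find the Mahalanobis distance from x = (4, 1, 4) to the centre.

Step 1 — centre the observation: (x - mu) = (0, 1, 1).

Step 2 — invert Sigma (cofactor / det for 3×3, or solve directly):
  Sigma^{-1} = [[0.1917, -0.1833, -0.0833],
 [-0.1833, 0.5667, 0.1667],
 [-0.0833, 0.1667, 0.1667]].

Step 3 — form the quadratic (x - mu)^T · Sigma^{-1} · (x - mu):
  Sigma^{-1} · (x - mu) = (-0.2667, 0.7333, 0.3333).
  (x - mu)^T · [Sigma^{-1} · (x - mu)] = (0)·(-0.2667) + (1)·(0.7333) + (1)·(0.3333) = 1.0667.

Step 4 — take square root: d = √(1.0667) ≈ 1.0328.

d(x, mu) = √(1.0667) ≈ 1.0328


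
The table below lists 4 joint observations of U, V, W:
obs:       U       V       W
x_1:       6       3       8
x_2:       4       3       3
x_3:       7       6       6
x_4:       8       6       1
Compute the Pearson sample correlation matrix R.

Step 1 — column means:
  mean(U) = (6 + 4 + 7 + 8) / 4 = 25/4 = 6.25
  mean(V) = (3 + 3 + 6 + 6) / 4 = 18/4 = 4.5
  mean(W) = (8 + 3 + 6 + 1) / 4 = 18/4 = 4.5

Step 2 — sample variances and covariances s[i,j] = (1/(n-1)) · Σ_k (x_{k,i} - mean_i) · (x_{k,j} - mean_j), with n-1 = 3:
  s[U,U] = ((-0.25)·(-0.25) + (-2.25)·(-2.25) + (0.75)·(0.75) + (1.75)·(1.75)) / 3 = 8.75/3 = 2.9167
  s[U,V] = ((-0.25)·(-1.5) + (-2.25)·(-1.5) + (0.75)·(1.5) + (1.75)·(1.5)) / 3 = 7.5/3 = 2.5
  s[U,W] = ((-0.25)·(3.5) + (-2.25)·(-1.5) + (0.75)·(1.5) + (1.75)·(-3.5)) / 3 = -2.5/3 = -0.8333
  s[V,V] = ((-1.5)·(-1.5) + (-1.5)·(-1.5) + (1.5)·(1.5) + (1.5)·(1.5)) / 3 = 9/3 = 3
  s[V,W] = ((-1.5)·(3.5) + (-1.5)·(-1.5) + (1.5)·(1.5) + (1.5)·(-3.5)) / 3 = -6/3 = -2
  s[W,W] = ((3.5)·(3.5) + (-1.5)·(-1.5) + (1.5)·(1.5) + (-3.5)·(-3.5)) / 3 = 29/3 = 9.6667
  Sample standard deviations s_i = √(s[i,i]):
  s(U) = √(2.9167) = 1.7078
  s(V) = √(3) = 1.7321
  s(W) = √(9.6667) = 3.1091

Step 3 — r_{ij} = s_{ij} / (s_i · s_j):
  r[U,U] = 1 (diagonal).
  r[U,V] = 2.5 / (1.7078 · 1.7321) = 2.5 / 2.958 = 0.8452
  r[U,W] = -0.8333 / (1.7078 · 3.1091) = -0.8333 / 5.3098 = -0.1569
  r[V,V] = 1 (diagonal).
  r[V,W] = -2 / (1.7321 · 3.1091) = -2 / 5.3852 = -0.3714
  r[W,W] = 1 (diagonal).

R is symmetric with unit diagonal. Assembling:

R = [[1, 0.8452, -0.1569],
 [0.8452, 1, -0.3714],
 [-0.1569, -0.3714, 1]]


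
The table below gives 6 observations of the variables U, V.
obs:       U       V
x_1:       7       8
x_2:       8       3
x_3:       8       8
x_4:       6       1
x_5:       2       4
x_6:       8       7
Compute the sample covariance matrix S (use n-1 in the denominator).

Step 1 — column means:
  mean(U) = (7 + 8 + 8 + 6 + 2 + 8) / 6 = 39/6 = 6.5
  mean(V) = (8 + 3 + 8 + 1 + 4 + 7) / 6 = 31/6 = 5.1667

Step 2 — sample covariance S[i,j] = (1/(n-1)) · Σ_k (x_{k,i} - mean_i) · (x_{k,j} - mean_j), with n-1 = 5.
  S[U,U] = ((0.5)·(0.5) + (1.5)·(1.5) + (1.5)·(1.5) + (-0.5)·(-0.5) + (-4.5)·(-4.5) + (1.5)·(1.5)) / 5 = 27.5/5 = 5.5
  S[U,V] = ((0.5)·(2.8333) + (1.5)·(-2.1667) + (1.5)·(2.8333) + (-0.5)·(-4.1667) + (-4.5)·(-1.1667) + (1.5)·(1.8333)) / 5 = 12.5/5 = 2.5
  S[V,V] = ((2.8333)·(2.8333) + (-2.1667)·(-2.1667) + (2.8333)·(2.8333) + (-4.1667)·(-4.1667) + (-1.1667)·(-1.1667) + (1.8333)·(1.8333)) / 5 = 42.8333/5 = 8.5667

S is symmetric (S[j,i] = S[i,j]). Assembling:

S = [[5.5, 2.5],
 [2.5, 8.5667]]


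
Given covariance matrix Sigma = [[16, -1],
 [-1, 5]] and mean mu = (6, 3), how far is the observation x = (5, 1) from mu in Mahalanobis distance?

Step 1 — centre the observation: (x - mu) = (-1, -2).

Step 2 — invert Sigma. det(Sigma) = 16·5 - (-1)² = 79.
  Sigma^{-1} = (1/det) · [[d, -b], [-b, a]] = [[0.0633, 0.0127],
 [0.0127, 0.2025]].

Step 3 — form the quadratic (x - mu)^T · Sigma^{-1} · (x - mu):
  Sigma^{-1} · (x - mu) = (-0.0886, -0.4177).
  (x - mu)^T · [Sigma^{-1} · (x - mu)] = (-1)·(-0.0886) + (-2)·(-0.4177) = 0.9241.

Step 4 — take square root: d = √(0.9241) ≈ 0.9613.

d(x, mu) = √(0.9241) ≈ 0.9613


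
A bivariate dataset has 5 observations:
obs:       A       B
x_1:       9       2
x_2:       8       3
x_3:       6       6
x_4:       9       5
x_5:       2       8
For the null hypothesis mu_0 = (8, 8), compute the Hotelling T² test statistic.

Step 1 — sample mean vector:
  mean(A) = (9 + 8 + 6 + 9 + 2) / 5 = 34/5 = 6.8
  mean(B) = (2 + 3 + 6 + 5 + 8) / 5 = 24/5 = 4.8
  x̄ = (6.8, 4.8),  deviation x̄ - mu_0 = (6.8, 4.8) - (8, 8) = (-1.2, -3.2).

Step 2 — sample covariance matrix, S[i,j] = (1/(n-1)) · Σ_k (x_{k,i} - mean_i) · (x_{k,j} - mean_j), divisor n-1 = 4:
  S[A,A] = ((2.2)·(2.2) + (1.2)·(1.2) + (-0.8)·(-0.8) + (2.2)·(2.2) + (-4.8)·(-4.8)) / 4 = 34.8/4 = 8.7
  S[A,B] = ((2.2)·(-2.8) + (1.2)·(-1.8) + (-0.8)·(1.2) + (2.2)·(0.2) + (-4.8)·(3.2)) / 4 = -24.2/4 = -6.05
  S[B,B] = ((-2.8)·(-2.8) + (-1.8)·(-1.8) + (1.2)·(1.2) + (0.2)·(0.2) + (3.2)·(3.2)) / 4 = 22.8/4 = 5.7
  S = [[8.7, -6.05],
 [-6.05, 5.7]].

Step 3 — invert S. det(S) = 8.7·5.7 - (-6.05)² = 12.9875.
  S^{-1} = (1/det) · [[d, -b], [-b, a]] = [[0.4389, 0.4658],
 [0.4658, 0.6699]].

Step 4 — quadratic form (x̄ - mu_0)^T · S^{-1} · (x̄ - mu_0):
  S^{-1} · (x̄ - mu_0) = (-2.0173, -2.7026),
  (x̄ - mu_0)^T · [...] = (-1.2)·(-2.0173) + (-3.2)·(-2.7026) = 11.0691.

Step 5 — scale by n: T² = 5 · 11.0691 = 55.3455.

T² ≈ 55.3455


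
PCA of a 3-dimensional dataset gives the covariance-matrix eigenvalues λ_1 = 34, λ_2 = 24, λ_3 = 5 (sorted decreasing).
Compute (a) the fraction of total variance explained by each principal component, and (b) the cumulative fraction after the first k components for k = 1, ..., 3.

Step 1 — total variance = trace(Sigma) = Σ λ_i = 34 + 24 + 5 = 63.

Step 2 — fraction explained by component i = λ_i / Σ λ:
  PC1: 34/63 = 0.5397
  PC2: 24/63 = 0.381
  PC3: 5/63 = 0.0794

Step 3 — cumulative fraction after k components = (λ_1 + ... + λ_k) / Σ λ:
  k = 1: 34/63 = 0.5397
  k = 2: (34 + 24)/63 = 58/63 = 0.9206
  k = 3: (34 + 24 + 5)/63 = 63/63 = 1

Summary (fraction, with percent):

explained: PC1 0.5397 (53.97%), PC2 0.381 (38.1%), PC3 0.0794 (7.94%);  cumulative: 0.5397, 0.9206, 1


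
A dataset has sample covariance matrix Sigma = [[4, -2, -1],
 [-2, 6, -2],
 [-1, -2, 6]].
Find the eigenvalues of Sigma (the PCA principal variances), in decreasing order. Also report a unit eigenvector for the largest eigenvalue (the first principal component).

Step 1 — characteristic polynomial p(λ) = det(λI - Sigma) = λ³ - tr·λ² + c_1·λ - det, where tr = trace, c_1 = sum of the principal 2×2 minors, det = det(Sigma):
  tr = 4 + 6 + 6 = 16,
  c_1 = (4·6 - (-2)²) + (4·6 - (-1)²) + (6·6 - (-2)²) = 20 + 23 + 32 = 75,
  det = 4·(6·6 - (-2)²) - (-2)·((-2)·6 - (-2)·(-1)) + (-1)·((-2)·(-2) - 6·(-1)) = 4·(32) - (-2)·(-14) + (-1)·(10) = 90.
  So p(λ) = λ³ - 16λ² + 75λ - 90.
Step 2 — look for an integer root (rational root theorem: any rational root is an integer divisor of 90). Testing λ = 6:
  p(6) = 216 - 576 + 450 - 90 = 0  ✓
  Dividing out (λ - 6): p(λ) = (λ - 6)(λ² - 10λ + 15).
Step 3 — remaining eigenvalues from the quadratic λ² - 10λ + 15 = 0:
  Δ = 10² - 4·15 = 100 - 60 = 40,  λ = (10 ± √40)/2 = (10 ± 6.3246)/2 ≈ 8.1623 or 1.8377.
  Sorted: λ_1 = 8.1623,  λ_2 = 6,  λ_3 = 1.8377  (check: sum = 16 = tr ✓).

Step 4 — unit eigenvector for λ_1 ≈ 8.1623: v spans the null space of (Sigma - λ_1 I), whose rows are
  r_1 = (-4.1623, -2, -1),  r_2 = (-2, -2.1623, -2),  r_3 = (-1, -2, -2.1623).
  v is orthogonal to every row, so take v ∝ r_1 × r_2 = ((-2)·(-2) - (-1)·(-2.1623), (-1)·(-2) - (-4.1623)·(-2), (-4.1623)·(-2.1623) - (-2)·(-2)) ≈ (1.8377, -6.3246, 5).
  Let u = (1.8377, -6.3246, 5).
  ||u|| = √((1.8377)² + (-6.3246)² + (5)²) = √(68.3772) ≈ 8.2691,  v_1 = u/||u|| ≈ (0.2222, -0.7648, 0.6047) (||v_1|| = 1).

λ_1 = 8.1623,  λ_2 = 6,  λ_3 = 1.8377;  v_1 ≈ (0.2222, -0.7648, 0.6047)


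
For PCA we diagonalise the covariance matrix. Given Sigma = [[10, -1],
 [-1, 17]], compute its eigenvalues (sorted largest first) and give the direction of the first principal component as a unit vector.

Step 1 — characteristic polynomial of 2×2 Sigma:
  det(Sigma - λI) = λ² - trace · λ + det = 0.
  trace = 10 + 17 = 27, det = 10·17 - (-1)² = 169.
Step 2 — discriminant:
  Δ = trace² - 4·det = 729 - 676 = 53.
Step 3 — eigenvalues:
  λ = (trace ± √Δ)/2 = (27 ± 7.2801)/2,
  λ_1 = 17.1401,  λ_2 = 9.8599.

Step 4 — unit eigenvector for λ_1: solve (Sigma - λ_1 I)v = 0. First row:
  (10 - 17.1401)·v_x + (-1)·v_y = 0, i.e. (-7.1401)·v_x + (-1)·v_y = 0,
  so v ∝ (b, λ_1 - a) = (-1, 7.1401); multiply by -1 so the first entry is positive: u = (1, -7.1401).
  ||u|| = √((1)² + (-7.1401)²) = √(51.9804) ≈ 7.2097,
  v_1 = u/||u|| ≈ (0.1387, -0.9903) (||v_1|| = 1).

λ_1 = 17.1401,  λ_2 = 9.8599;  v_1 ≈ (0.1387, -0.9903)


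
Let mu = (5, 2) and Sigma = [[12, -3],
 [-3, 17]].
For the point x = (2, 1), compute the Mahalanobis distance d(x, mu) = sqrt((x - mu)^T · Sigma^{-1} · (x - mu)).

Step 1 — centre the observation: (x - mu) = (-3, -1).

Step 2 — invert Sigma. det(Sigma) = 12·17 - (-3)² = 195.
  Sigma^{-1} = (1/det) · [[d, -b], [-b, a]] = [[0.0872, 0.0154],
 [0.0154, 0.0615]].

Step 3 — form the quadratic (x - mu)^T · Sigma^{-1} · (x - mu):
  Sigma^{-1} · (x - mu) = (-0.2769, -0.1077).
  (x - mu)^T · [Sigma^{-1} · (x - mu)] = (-3)·(-0.2769) + (-1)·(-0.1077) = 0.9385.

Step 4 — take square root: d = √(0.9385) ≈ 0.9687.

d(x, mu) = √(0.9385) ≈ 0.9687


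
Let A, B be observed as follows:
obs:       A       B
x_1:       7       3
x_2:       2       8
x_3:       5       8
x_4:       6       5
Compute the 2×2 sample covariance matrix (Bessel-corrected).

Step 1 — column means:
  mean(A) = (7 + 2 + 5 + 6) / 4 = 20/4 = 5
  mean(B) = (3 + 8 + 8 + 5) / 4 = 24/4 = 6

Step 2 — sample covariance S[i,j] = (1/(n-1)) · Σ_k (x_{k,i} - mean_i) · (x_{k,j} - mean_j), with n-1 = 3.
  S[A,A] = ((2)·(2) + (-3)·(-3) + (0)·(0) + (1)·(1)) / 3 = 14/3 = 4.6667
  S[A,B] = ((2)·(-3) + (-3)·(2) + (0)·(2) + (1)·(-1)) / 3 = -13/3 = -4.3333
  S[B,B] = ((-3)·(-3) + (2)·(2) + (2)·(2) + (-1)·(-1)) / 3 = 18/3 = 6

S is symmetric (S[j,i] = S[i,j]). Assembling:

S = [[4.6667, -4.3333],
 [-4.3333, 6]]


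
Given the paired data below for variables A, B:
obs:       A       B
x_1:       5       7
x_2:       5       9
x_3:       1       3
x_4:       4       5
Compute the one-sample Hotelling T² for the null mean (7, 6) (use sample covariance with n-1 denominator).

Step 1 — sample mean vector:
  mean(A) = (5 + 5 + 1 + 4) / 4 = 15/4 = 3.75
  mean(B) = (7 + 9 + 3 + 5) / 4 = 24/4 = 6
  x̄ = (3.75, 6),  deviation x̄ - mu_0 = (3.75, 6) - (7, 6) = (-3.25, 0).

Step 2 — sample covariance matrix, S[i,j] = (1/(n-1)) · Σ_k (x_{k,i} - mean_i) · (x_{k,j} - mean_j), divisor n-1 = 3:
  S[A,A] = ((1.25)·(1.25) + (1.25)·(1.25) + (-2.75)·(-2.75) + (0.25)·(0.25)) / 3 = 10.75/3 = 3.5833
  S[A,B] = ((1.25)·(1) + (1.25)·(3) + (-2.75)·(-3) + (0.25)·(-1)) / 3 = 13/3 = 4.3333
  S[B,B] = ((1)·(1) + (3)·(3) + (-3)·(-3) + (-1)·(-1)) / 3 = 20/3 = 6.6667
  S = [[3.5833, 4.3333],
 [4.3333, 6.6667]].

Step 3 — invert S. det(S) = 3.5833·6.6667 - (4.3333)² = 5.1111.
  S^{-1} = (1/det) · [[d, -b], [-b, a]] = [[1.3043, -0.8478],
 [-0.8478, 0.7011]].

Step 4 — quadratic form (x̄ - mu_0)^T · S^{-1} · (x̄ - mu_0):
  S^{-1} · (x̄ - mu_0) = (-4.2391, 2.7554),
  (x̄ - mu_0)^T · [...] = (-3.25)·(-4.2391) + (0)·(2.7554) = 13.7772.

Step 5 — scale by n: T² = 4 · 13.7772 = 55.1087.

T² ≈ 55.1087


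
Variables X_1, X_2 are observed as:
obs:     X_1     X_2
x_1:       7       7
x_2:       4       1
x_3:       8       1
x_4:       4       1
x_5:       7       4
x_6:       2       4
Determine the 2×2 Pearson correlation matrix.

Step 1 — column means:
  mean(X_1) = (7 + 4 + 8 + 4 + 7 + 2) / 6 = 32/6 = 5.3333
  mean(X_2) = (7 + 1 + 1 + 1 + 4 + 4) / 6 = 18/6 = 3

Step 2 — sample variances and covariances s[i,j] = (1/(n-1)) · Σ_k (x_{k,i} - mean_i) · (x_{k,j} - mean_j), with n-1 = 5:
  s[X_1,X_1] = ((1.6667)·(1.6667) + (-1.3333)·(-1.3333) + (2.6667)·(2.6667) + (-1.3333)·(-1.3333) + (1.6667)·(1.6667) + (-3.3333)·(-3.3333)) / 5 = 27.3333/5 = 5.4667
  s[X_1,X_2] = ((1.6667)·(4) + (-1.3333)·(-2) + (2.6667)·(-2) + (-1.3333)·(-2) + (1.6667)·(1) + (-3.3333)·(1)) / 5 = 5/5 = 1
  s[X_2,X_2] = ((4)·(4) + (-2)·(-2) + (-2)·(-2) + (-2)·(-2) + (1)·(1) + (1)·(1)) / 5 = 30/5 = 6
  Sample standard deviations s_i = √(s[i,i]):
  s(X_1) = √(5.4667) = 2.3381
  s(X_2) = √(6) = 2.4495

Step 3 — r_{ij} = s_{ij} / (s_i · s_j):
  r[X_1,X_1] = 1 (diagonal).
  r[X_1,X_2] = 1 / (2.3381 · 2.4495) = 1 / 5.7271 = 0.1746
  r[X_2,X_2] = 1 (diagonal).

R is symmetric with unit diagonal. Assembling:

R = [[1, 0.1746],
 [0.1746, 1]]


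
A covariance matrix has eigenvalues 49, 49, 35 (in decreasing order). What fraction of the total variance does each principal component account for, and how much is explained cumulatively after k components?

Step 1 — total variance = trace(Sigma) = Σ λ_i = 49 + 49 + 35 = 133.

Step 2 — fraction explained by component i = λ_i / Σ λ:
  PC1: 49/133 = 0.3684
  PC2: 49/133 = 0.3684
  PC3: 35/133 = 0.2632

Step 3 — cumulative fraction after k components = (λ_1 + ... + λ_k) / Σ λ:
  k = 1: 49/133 = 0.3684
  k = 2: (49 + 49)/133 = 98/133 = 0.7368
  k = 3: (49 + 49 + 35)/133 = 133/133 = 1

Summary (fraction, with percent):

explained: PC1 0.3684 (36.84%), PC2 0.3684 (36.84%), PC3 0.2632 (26.32%);  cumulative: 0.3684, 0.7368, 1


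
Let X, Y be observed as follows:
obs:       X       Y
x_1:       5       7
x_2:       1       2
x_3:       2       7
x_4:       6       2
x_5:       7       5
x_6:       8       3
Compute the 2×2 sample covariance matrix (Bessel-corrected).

Step 1 — column means:
  mean(X) = (5 + 1 + 2 + 6 + 7 + 8) / 6 = 29/6 = 4.8333
  mean(Y) = (7 + 2 + 7 + 2 + 5 + 3) / 6 = 26/6 = 4.3333

Step 2 — sample covariance S[i,j] = (1/(n-1)) · Σ_k (x_{k,i} - mean_i) · (x_{k,j} - mean_j), with n-1 = 5.
  S[X,X] = ((0.1667)·(0.1667) + (-3.8333)·(-3.8333) + (-2.8333)·(-2.8333) + (1.1667)·(1.1667) + (2.1667)·(2.1667) + (3.1667)·(3.1667)) / 5 = 38.8333/5 = 7.7667
  S[X,Y] = ((0.1667)·(2.6667) + (-3.8333)·(-2.3333) + (-2.8333)·(2.6667) + (1.1667)·(-2.3333) + (2.1667)·(0.6667) + (3.1667)·(-1.3333)) / 5 = -3.6667/5 = -0.7333
  S[Y,Y] = ((2.6667)·(2.6667) + (-2.3333)·(-2.3333) + (2.6667)·(2.6667) + (-2.3333)·(-2.3333) + (0.6667)·(0.6667) + (-1.3333)·(-1.3333)) / 5 = 27.3333/5 = 5.4667

S is symmetric (S[j,i] = S[i,j]). Assembling:

S = [[7.7667, -0.7333],
 [-0.7333, 5.4667]]


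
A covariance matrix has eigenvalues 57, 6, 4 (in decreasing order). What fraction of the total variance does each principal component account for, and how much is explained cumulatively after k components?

Step 1 — total variance = trace(Sigma) = Σ λ_i = 57 + 6 + 4 = 67.

Step 2 — fraction explained by component i = λ_i / Σ λ:
  PC1: 57/67 = 0.8507
  PC2: 6/67 = 0.0896
  PC3: 4/67 = 0.0597

Step 3 — cumulative fraction after k components = (λ_1 + ... + λ_k) / Σ λ:
  k = 1: 57/67 = 0.8507
  k = 2: (57 + 6)/67 = 63/67 = 0.9403
  k = 3: (57 + 6 + 4)/67 = 67/67 = 1

Summary (fraction, with percent):

explained: PC1 0.8507 (85.07%), PC2 0.0896 (8.96%), PC3 0.0597 (5.97%);  cumulative: 0.8507, 0.9403, 1


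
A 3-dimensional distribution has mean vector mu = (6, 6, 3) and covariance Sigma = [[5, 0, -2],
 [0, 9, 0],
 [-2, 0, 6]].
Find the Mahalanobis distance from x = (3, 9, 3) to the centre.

Step 1 — centre the observation: (x - mu) = (-3, 3, 0).

Step 2 — invert Sigma (cofactor / det for 3×3, or solve directly):
  Sigma^{-1} = [[0.2308, 0, 0.0769],
 [0, 0.1111, 0],
 [0.0769, 0, 0.1923]].

Step 3 — form the quadratic (x - mu)^T · Sigma^{-1} · (x - mu):
  Sigma^{-1} · (x - mu) = (-0.6923, 0.3333, -0.2308).
  (x - mu)^T · [Sigma^{-1} · (x - mu)] = (-3)·(-0.6923) + (3)·(0.3333) + (0)·(-0.2308) = 3.0769.

Step 4 — take square root: d = √(3.0769) ≈ 1.7541.

d(x, mu) = √(3.0769) ≈ 1.7541


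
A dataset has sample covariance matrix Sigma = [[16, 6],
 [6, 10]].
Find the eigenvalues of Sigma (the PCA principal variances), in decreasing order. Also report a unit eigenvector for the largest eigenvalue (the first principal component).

Step 1 — characteristic polynomial of 2×2 Sigma:
  det(Sigma - λI) = λ² - trace · λ + det = 0.
  trace = 16 + 10 = 26, det = 16·10 - (6)² = 124.
Step 2 — discriminant:
  Δ = trace² - 4·det = 676 - 496 = 180.
Step 3 — eigenvalues:
  λ = (trace ± √Δ)/2 = (26 ± 13.4164)/2,
  λ_1 = 19.7082,  λ_2 = 6.2918.

Step 4 — unit eigenvector for λ_1: solve (Sigma - λ_1 I)v = 0. First row:
  (16 - 19.7082)·v_x + (6)·v_y = 0, i.e. (-3.7082)·v_x + (6)·v_y = 0,
  so v ∝ (b, λ_1 - a) = (6, 3.7082) = u.
  ||u|| = √((6)² + (3.7082)²) = √(49.7508) ≈ 7.0534,
  v_1 = u/||u|| ≈ (0.8507, 0.5257) (||v_1|| = 1).

λ_1 = 19.7082,  λ_2 = 6.2918;  v_1 ≈ (0.8507, 0.5257)


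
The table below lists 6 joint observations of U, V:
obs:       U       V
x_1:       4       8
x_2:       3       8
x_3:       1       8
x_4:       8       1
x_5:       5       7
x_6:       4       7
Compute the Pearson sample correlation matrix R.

Step 1 — column means:
  mean(U) = (4 + 3 + 1 + 8 + 5 + 4) / 6 = 25/6 = 4.1667
  mean(V) = (8 + 8 + 8 + 1 + 7 + 7) / 6 = 39/6 = 6.5

Step 2 — sample variances and covariances s[i,j] = (1/(n-1)) · Σ_k (x_{k,i} - mean_i) · (x_{k,j} - mean_j), with n-1 = 5:
  s[U,U] = ((-0.1667)·(-0.1667) + (-1.1667)·(-1.1667) + (-3.1667)·(-3.1667) + (3.8333)·(3.8333) + (0.8333)·(0.8333) + (-0.1667)·(-0.1667)) / 5 = 26.8333/5 = 5.3667
  s[U,V] = ((-0.1667)·(1.5) + (-1.1667)·(1.5) + (-3.1667)·(1.5) + (3.8333)·(-5.5) + (0.8333)·(0.5) + (-0.1667)·(0.5)) / 5 = -27.5/5 = -5.5
  s[V,V] = ((1.5)·(1.5) + (1.5)·(1.5) + (1.5)·(1.5) + (-5.5)·(-5.5) + (0.5)·(0.5) + (0.5)·(0.5)) / 5 = 37.5/5 = 7.5
  Sample standard deviations s_i = √(s[i,i]):
  s(U) = √(5.3667) = 2.3166
  s(V) = √(7.5) = 2.7386

Step 3 — r_{ij} = s_{ij} / (s_i · s_j):
  r[U,U] = 1 (diagonal).
  r[U,V] = -5.5 / (2.3166 · 2.7386) = -5.5 / 6.3443 = -0.8669
  r[V,V] = 1 (diagonal).

R is symmetric with unit diagonal. Assembling:

R = [[1, -0.8669],
 [-0.8669, 1]]


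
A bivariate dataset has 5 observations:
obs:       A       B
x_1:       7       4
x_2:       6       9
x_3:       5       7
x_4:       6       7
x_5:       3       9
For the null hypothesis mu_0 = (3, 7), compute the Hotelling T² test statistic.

Step 1 — sample mean vector:
  mean(A) = (7 + 6 + 5 + 6 + 3) / 5 = 27/5 = 5.4
  mean(B) = (4 + 9 + 7 + 7 + 9) / 5 = 36/5 = 7.2
  x̄ = (5.4, 7.2),  deviation x̄ - mu_0 = (5.4, 7.2) - (3, 7) = (2.4, 0.2).

Step 2 — sample covariance matrix, S[i,j] = (1/(n-1)) · Σ_k (x_{k,i} - mean_i) · (x_{k,j} - mean_j), divisor n-1 = 4:
  S[A,A] = ((1.6)·(1.6) + (0.6)·(0.6) + (-0.4)·(-0.4) + (0.6)·(0.6) + (-2.4)·(-2.4)) / 4 = 9.2/4 = 2.3
  S[A,B] = ((1.6)·(-3.2) + (0.6)·(1.8) + (-0.4)·(-0.2) + (0.6)·(-0.2) + (-2.4)·(1.8)) / 4 = -8.4/4 = -2.1
  S[B,B] = ((-3.2)·(-3.2) + (1.8)·(1.8) + (-0.2)·(-0.2) + (-0.2)·(-0.2) + (1.8)·(1.8)) / 4 = 16.8/4 = 4.2
  S = [[2.3, -2.1],
 [-2.1, 4.2]].

Step 3 — invert S. det(S) = 2.3·4.2 - (-2.1)² = 5.25.
  S^{-1} = (1/det) · [[d, -b], [-b, a]] = [[0.8, 0.4],
 [0.4, 0.4381]].

Step 4 — quadratic form (x̄ - mu_0)^T · S^{-1} · (x̄ - mu_0):
  S^{-1} · (x̄ - mu_0) = (2, 1.0476),
  (x̄ - mu_0)^T · [...] = (2.4)·(2) + (0.2)·(1.0476) = 5.0095.

Step 5 — scale by n: T² = 5 · 5.0095 = 25.0476.

T² ≈ 25.0476


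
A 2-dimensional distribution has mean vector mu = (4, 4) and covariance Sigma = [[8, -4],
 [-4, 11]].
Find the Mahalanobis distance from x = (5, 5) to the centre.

Step 1 — centre the observation: (x - mu) = (1, 1).

Step 2 — invert Sigma. det(Sigma) = 8·11 - (-4)² = 72.
  Sigma^{-1} = (1/det) · [[d, -b], [-b, a]] = [[0.1528, 0.0556],
 [0.0556, 0.1111]].

Step 3 — form the quadratic (x - mu)^T · Sigma^{-1} · (x - mu):
  Sigma^{-1} · (x - mu) = (0.2083, 0.1667).
  (x - mu)^T · [Sigma^{-1} · (x - mu)] = (1)·(0.2083) + (1)·(0.1667) = 0.375.

Step 4 — take square root: d = √(0.375) ≈ 0.6124.

d(x, mu) = √(0.375) ≈ 0.6124


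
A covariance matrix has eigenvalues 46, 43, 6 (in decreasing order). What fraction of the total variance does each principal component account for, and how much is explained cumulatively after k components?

Step 1 — total variance = trace(Sigma) = Σ λ_i = 46 + 43 + 6 = 95.

Step 2 — fraction explained by component i = λ_i / Σ λ:
  PC1: 46/95 = 0.4842
  PC2: 43/95 = 0.4526
  PC3: 6/95 = 0.0632

Step 3 — cumulative fraction after k components = (λ_1 + ... + λ_k) / Σ λ:
  k = 1: 46/95 = 0.4842
  k = 2: (46 + 43)/95 = 89/95 = 0.9368
  k = 3: (46 + 43 + 6)/95 = 95/95 = 1

Summary (fraction, with percent):

explained: PC1 0.4842 (48.42%), PC2 0.4526 (45.26%), PC3 0.0632 (6.32%);  cumulative: 0.4842, 0.9368, 1


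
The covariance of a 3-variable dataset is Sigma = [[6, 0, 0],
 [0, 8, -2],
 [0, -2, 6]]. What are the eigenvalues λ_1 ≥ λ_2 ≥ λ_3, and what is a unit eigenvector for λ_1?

Step 1 — characteristic polynomial p(λ) = det(λI - Sigma) = λ³ - tr·λ² + c_1·λ - det, where tr = trace, c_1 = sum of the principal 2×2 minors, det = det(Sigma):
  tr = 6 + 8 + 6 = 20,
  c_1 = (6·8 - (0)²) + (6·6 - (0)²) + (8·6 - (-2)²) = 48 + 36 + 44 = 128,
  det = 6·(8·6 - (-2)²) - (0)·((0)·6 - (-2)·(0)) + (0)·((0)·(-2) - 8·(0)) = 6·(44) - (0)·(0) + (0)·(0) = 264.
  So p(λ) = λ³ - 20λ² + 128λ - 264.
Step 2 — look for an integer root (rational root theorem: any rational root is an integer divisor of 264). Testing λ = 6:
  p(6) = 216 - 720 + 768 - 264 = 0  ✓
  Dividing out (λ - 6): p(λ) = (λ - 6)(λ² - 14λ + 44).
Step 3 — remaining eigenvalues from the quadratic λ² - 14λ + 44 = 0:
  Δ = 14² - 4·44 = 196 - 176 = 20,  λ = (14 ± √20)/2 = (14 ± 4.4721)/2 ≈ 9.2361 or 4.7639.
  Sorted: λ_1 = 9.2361,  λ_2 = 6,  λ_3 = 4.7639  (check: sum = 20 = tr ✓).

Step 4 — unit eigenvector for λ_1 ≈ 9.2361: v spans the null space of (Sigma - λ_1 I), whose rows are
  r_1 = (-3.2361, 0, 0),  r_2 = (0, -1.2361, -2),  r_3 = (0, -2, -3.2361).
  v is orthogonal to every row, so take v ∝ r_1 × r_2 = ((0)·(-2) - (0)·(-1.2361), (0)·(0) - (-3.2361)·(-2), (-3.2361)·(-1.2361) - (0)·(0)) ≈ (0, -6.4721, 4).
  Rescale (multiply by -1 so the first nonzero entry is positive): u = (0, 6.4721, -4).
  ||u|| = √((0)² + (6.4721)² + (-4)²) = √(57.8885) ≈ 7.6085,  v_1 = u/||u|| ≈ (0, 0.8507, -0.5257) (||v_1|| = 1).

λ_1 = 9.2361,  λ_2 = 6,  λ_3 = 4.7639;  v_1 ≈ (0, 0.8507, -0.5257)


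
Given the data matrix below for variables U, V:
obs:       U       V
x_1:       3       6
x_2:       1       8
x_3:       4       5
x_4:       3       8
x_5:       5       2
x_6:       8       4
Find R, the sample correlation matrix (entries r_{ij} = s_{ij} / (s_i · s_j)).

Step 1 — column means:
  mean(U) = (3 + 1 + 4 + 3 + 5 + 8) / 6 = 24/6 = 4
  mean(V) = (6 + 8 + 5 + 8 + 2 + 4) / 6 = 33/6 = 5.5

Step 2 — sample variances and covariances s[i,j] = (1/(n-1)) · Σ_k (x_{k,i} - mean_i) · (x_{k,j} - mean_j), with n-1 = 5:
  s[U,U] = ((-1)·(-1) + (-3)·(-3) + (0)·(0) + (-1)·(-1) + (1)·(1) + (4)·(4)) / 5 = 28/5 = 5.6
  s[U,V] = ((-1)·(0.5) + (-3)·(2.5) + (0)·(-0.5) + (-1)·(2.5) + (1)·(-3.5) + (4)·(-1.5)) / 5 = -20/5 = -4
  s[V,V] = ((0.5)·(0.5) + (2.5)·(2.5) + (-0.5)·(-0.5) + (2.5)·(2.5) + (-3.5)·(-3.5) + (-1.5)·(-1.5)) / 5 = 27.5/5 = 5.5
  Sample standard deviations s_i = √(s[i,i]):
  s(U) = √(5.6) = 2.3664
  s(V) = √(5.5) = 2.3452

Step 3 — r_{ij} = s_{ij} / (s_i · s_j):
  r[U,U] = 1 (diagonal).
  r[U,V] = -4 / (2.3664 · 2.3452) = -4 / 5.5498 = -0.7207
  r[V,V] = 1 (diagonal).

R is symmetric with unit diagonal. Assembling:

R = [[1, -0.7207],
 [-0.7207, 1]]


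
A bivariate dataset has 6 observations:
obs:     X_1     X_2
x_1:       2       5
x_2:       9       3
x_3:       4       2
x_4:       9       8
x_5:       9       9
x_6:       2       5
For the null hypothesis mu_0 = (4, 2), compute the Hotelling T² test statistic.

Step 1 — sample mean vector:
  mean(X_1) = (2 + 9 + 4 + 9 + 9 + 2) / 6 = 35/6 = 5.8333
  mean(X_2) = (5 + 3 + 2 + 8 + 9 + 5) / 6 = 32/6 = 5.3333
  x̄ = (5.8333, 5.3333),  deviation x̄ - mu_0 = (5.8333, 5.3333) - (4, 2) = (1.8333, 3.3333).

Step 2 — sample covariance matrix, S[i,j] = (1/(n-1)) · Σ_k (x_{k,i} - mean_i) · (x_{k,j} - mean_j), divisor n-1 = 5:
  S[X_1,X_1] = ((-3.8333)·(-3.8333) + (3.1667)·(3.1667) + (-1.8333)·(-1.8333) + (3.1667)·(3.1667) + (3.1667)·(3.1667) + (-3.8333)·(-3.8333)) / 5 = 62.8333/5 = 12.5667
  S[X_1,X_2] = ((-3.8333)·(-0.3333) + (3.1667)·(-2.3333) + (-1.8333)·(-3.3333) + (3.1667)·(2.6667) + (3.1667)·(3.6667) + (-3.8333)·(-0.3333)) / 5 = 21.3333/5 = 4.2667
  S[X_2,X_2] = ((-0.3333)·(-0.3333) + (-2.3333)·(-2.3333) + (-3.3333)·(-3.3333) + (2.6667)·(2.6667) + (3.6667)·(3.6667) + (-0.3333)·(-0.3333)) / 5 = 37.3333/5 = 7.4667
  S = [[12.5667, 4.2667],
 [4.2667, 7.4667]].

Step 3 — invert S. det(S) = 12.5667·7.4667 - (4.2667)² = 75.6267.
  S^{-1} = (1/det) · [[d, -b], [-b, a]] = [[0.0987, -0.0564],
 [-0.0564, 0.1662]].

Step 4 — quadratic form (x̄ - mu_0)^T · S^{-1} · (x̄ - mu_0):
  S^{-1} · (x̄ - mu_0) = (-0.0071, 0.4505),
  (x̄ - mu_0)^T · [...] = (1.8333)·(-0.0071) + (3.3333)·(0.4505) = 1.4886.

Step 5 — scale by n: T² = 6 · 1.4886 = 8.9316.

T² ≈ 8.9316


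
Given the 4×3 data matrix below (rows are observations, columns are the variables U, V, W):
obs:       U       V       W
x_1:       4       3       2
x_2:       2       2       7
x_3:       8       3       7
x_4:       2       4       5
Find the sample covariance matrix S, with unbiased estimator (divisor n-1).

Step 1 — column means:
  mean(U) = (4 + 2 + 8 + 2) / 4 = 16/4 = 4
  mean(V) = (3 + 2 + 3 + 4) / 4 = 12/4 = 3
  mean(W) = (2 + 7 + 7 + 5) / 4 = 21/4 = 5.25

Step 2 — sample covariance S[i,j] = (1/(n-1)) · Σ_k (x_{k,i} - mean_i) · (x_{k,j} - mean_j), with n-1 = 3.
  S[U,U] = ((0)·(0) + (-2)·(-2) + (4)·(4) + (-2)·(-2)) / 3 = 24/3 = 8
  S[U,V] = ((0)·(0) + (-2)·(-1) + (4)·(0) + (-2)·(1)) / 3 = 0/3 = 0
  S[U,W] = ((0)·(-3.25) + (-2)·(1.75) + (4)·(1.75) + (-2)·(-0.25)) / 3 = 4/3 = 1.3333
  S[V,V] = ((0)·(0) + (-1)·(-1) + (0)·(0) + (1)·(1)) / 3 = 2/3 = 0.6667
  S[V,W] = ((0)·(-3.25) + (-1)·(1.75) + (0)·(1.75) + (1)·(-0.25)) / 3 = -2/3 = -0.6667
  S[W,W] = ((-3.25)·(-3.25) + (1.75)·(1.75) + (1.75)·(1.75) + (-0.25)·(-0.25)) / 3 = 16.75/3 = 5.5833

S is symmetric (S[j,i] = S[i,j]). Assembling:

S = [[8, 0, 1.3333],
 [0, 0.6667, -0.6667],
 [1.3333, -0.6667, 5.5833]]


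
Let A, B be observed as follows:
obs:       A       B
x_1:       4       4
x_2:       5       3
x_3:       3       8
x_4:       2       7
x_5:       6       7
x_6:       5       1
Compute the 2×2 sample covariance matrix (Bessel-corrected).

Step 1 — column means:
  mean(A) = (4 + 5 + 3 + 2 + 6 + 5) / 6 = 25/6 = 4.1667
  mean(B) = (4 + 3 + 8 + 7 + 7 + 1) / 6 = 30/6 = 5

Step 2 — sample covariance S[i,j] = (1/(n-1)) · Σ_k (x_{k,i} - mean_i) · (x_{k,j} - mean_j), with n-1 = 5.
  S[A,A] = ((-0.1667)·(-0.1667) + (0.8333)·(0.8333) + (-1.1667)·(-1.1667) + (-2.1667)·(-2.1667) + (1.8333)·(1.8333) + (0.8333)·(0.8333)) / 5 = 10.8333/5 = 2.1667
  S[A,B] = ((-0.1667)·(-1) + (0.8333)·(-2) + (-1.1667)·(3) + (-2.1667)·(2) + (1.8333)·(2) + (0.8333)·(-4)) / 5 = -9/5 = -1.8
  S[B,B] = ((-1)·(-1) + (-2)·(-2) + (3)·(3) + (2)·(2) + (2)·(2) + (-4)·(-4)) / 5 = 38/5 = 7.6

S is symmetric (S[j,i] = S[i,j]). Assembling:

S = [[2.1667, -1.8],
 [-1.8, 7.6]]


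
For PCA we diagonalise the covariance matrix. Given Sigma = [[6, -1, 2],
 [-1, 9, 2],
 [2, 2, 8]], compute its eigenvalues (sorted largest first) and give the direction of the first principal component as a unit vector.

Step 1 — characteristic polynomial p(λ) = det(λI - Sigma) = λ³ - tr·λ² + c_1·λ - det, where tr = trace, c_1 = sum of the principal 2×2 minors, det = det(Sigma):
  tr = 6 + 9 + 8 = 23,
  c_1 = (6·9 - (-1)²) + (6·8 - (2)²) + (9·8 - (2)²) = 53 + 44 + 68 = 165,
  det = 6·(9·8 - (2)²) - (-1)·((-1)·8 - (2)·(2)) + (2)·((-1)·(2) - 9·(2)) = 6·(68) - (-1)·(-12) + (2)·(-20) = 356.
  So p(λ) = λ³ - 23λ² + 165λ - 356.
Step 2 — look for an integer root (rational root theorem: any rational root is an integer divisor of 356). Testing λ = 4:
  p(4) = 64 - 368 + 660 - 356 = 0  ✓
  Dividing out (λ - 4): p(λ) = (λ - 4)(λ² - 19λ + 89).
Step 3 — remaining eigenvalues from the quadratic λ² - 19λ + 89 = 0:
  Δ = 19² - 4·89 = 361 - 356 = 5,  λ = (19 ± √5)/2 = (19 ± 2.2361)/2 ≈ 10.618 or 8.382.
  Sorted: λ_1 = 10.618,  λ_2 = 8.382,  λ_3 = 4  (check: sum = 23 = tr ✓).

Step 4 — unit eigenvector for λ_1 ≈ 10.618: v spans the null space of (Sigma - λ_1 I), whose rows are
  r_1 = (-4.618, -1, 2),  r_2 = (-1, -1.618, 2),  r_3 = (2, 2, -2.618).
  v is orthogonal to every row, so take v ∝ r_1 × r_2 = ((-1)·(2) - (2)·(-1.618), (2)·(-1) - (-4.618)·(2), (-4.618)·(-1.618) - (-1)·(-1)) ≈ (1.2361, 7.2361, 6.4721).
  Let u = (1.2361, 7.2361, 6.4721).
  ||u|| = √((1.2361)² + (7.2361)² + (6.4721)²) = √(95.7771) ≈ 9.7866,  v_1 = u/||u|| ≈ (0.1263, 0.7394, 0.6613) (||v_1|| = 1).

λ_1 = 10.618,  λ_2 = 8.382,  λ_3 = 4;  v_1 ≈ (0.1263, 0.7394, 0.6613)


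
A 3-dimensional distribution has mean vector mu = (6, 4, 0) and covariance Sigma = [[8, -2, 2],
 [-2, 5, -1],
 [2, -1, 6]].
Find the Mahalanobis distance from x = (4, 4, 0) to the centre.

Step 1 — centre the observation: (x - mu) = (-2, 0, 0).

Step 2 — invert Sigma (cofactor / det for 3×3, or solve directly):
  Sigma^{-1} = [[0.148, 0.051, -0.0408],
 [0.051, 0.2245, 0.0204],
 [-0.0408, 0.0204, 0.1837]].

Step 3 — form the quadratic (x - mu)^T · Sigma^{-1} · (x - mu):
  Sigma^{-1} · (x - mu) = (-0.2959, -0.102, 0.0816).
  (x - mu)^T · [Sigma^{-1} · (x - mu)] = (-2)·(-0.2959) + (0)·(-0.102) + (0)·(0.0816) = 0.5918.

Step 4 — take square root: d = √(0.5918) ≈ 0.7693.

d(x, mu) = √(0.5918) ≈ 0.7693


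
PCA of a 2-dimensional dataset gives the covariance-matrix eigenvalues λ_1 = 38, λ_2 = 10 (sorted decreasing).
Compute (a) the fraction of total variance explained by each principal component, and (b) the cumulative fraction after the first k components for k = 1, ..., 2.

Step 1 — total variance = trace(Sigma) = Σ λ_i = 38 + 10 = 48.

Step 2 — fraction explained by component i = λ_i / Σ λ:
  PC1: 38/48 = 0.7917
  PC2: 10/48 = 0.2083

Step 3 — cumulative fraction after k components = (λ_1 + ... + λ_k) / Σ λ:
  k = 1: 38/48 = 0.7917
  k = 2: (38 + 10)/48 = 48/48 = 1

Summary (fraction, with percent):

explained: PC1 0.7917 (79.17%), PC2 0.2083 (20.83%);  cumulative: 0.7917, 1


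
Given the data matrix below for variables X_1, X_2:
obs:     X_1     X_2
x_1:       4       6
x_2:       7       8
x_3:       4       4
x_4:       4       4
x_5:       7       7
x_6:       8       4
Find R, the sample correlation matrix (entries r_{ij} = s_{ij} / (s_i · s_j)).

Step 1 — column means:
  mean(X_1) = (4 + 7 + 4 + 4 + 7 + 8) / 6 = 34/6 = 5.6667
  mean(X_2) = (6 + 8 + 4 + 4 + 7 + 4) / 6 = 33/6 = 5.5

Step 2 — sample variances and covariances s[i,j] = (1/(n-1)) · Σ_k (x_{k,i} - mean_i) · (x_{k,j} - mean_j), with n-1 = 5:
  s[X_1,X_1] = ((-1.6667)·(-1.6667) + (1.3333)·(1.3333) + (-1.6667)·(-1.6667) + (-1.6667)·(-1.6667) + (1.3333)·(1.3333) + (2.3333)·(2.3333)) / 5 = 17.3333/5 = 3.4667
  s[X_1,X_2] = ((-1.6667)·(0.5) + (1.3333)·(2.5) + (-1.6667)·(-1.5) + (-1.6667)·(-1.5) + (1.3333)·(1.5) + (2.3333)·(-1.5)) / 5 = 6/5 = 1.2
  s[X_2,X_2] = ((0.5)·(0.5) + (2.5)·(2.5) + (-1.5)·(-1.5) + (-1.5)·(-1.5) + (1.5)·(1.5) + (-1.5)·(-1.5)) / 5 = 15.5/5 = 3.1
  Sample standard deviations s_i = √(s[i,i]):
  s(X_1) = √(3.4667) = 1.8619
  s(X_2) = √(3.1) = 1.7607

Step 3 — r_{ij} = s_{ij} / (s_i · s_j):
  r[X_1,X_1] = 1 (diagonal).
  r[X_1,X_2] = 1.2 / (1.8619 · 1.7607) = 1.2 / 3.2782 = 0.3661
  r[X_2,X_2] = 1 (diagonal).

R is symmetric with unit diagonal. Assembling:

R = [[1, 0.3661],
 [0.3661, 1]]


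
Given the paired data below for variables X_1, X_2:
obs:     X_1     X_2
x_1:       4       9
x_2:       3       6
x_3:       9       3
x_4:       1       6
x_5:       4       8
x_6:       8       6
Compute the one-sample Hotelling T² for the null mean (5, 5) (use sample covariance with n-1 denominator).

Step 1 — sample mean vector:
  mean(X_1) = (4 + 3 + 9 + 1 + 4 + 8) / 6 = 29/6 = 4.8333
  mean(X_2) = (9 + 6 + 3 + 6 + 8 + 6) / 6 = 38/6 = 6.3333
  x̄ = (4.8333, 6.3333),  deviation x̄ - mu_0 = (4.8333, 6.3333) - (5, 5) = (-0.1667, 1.3333).

Step 2 — sample covariance matrix, S[i,j] = (1/(n-1)) · Σ_k (x_{k,i} - mean_i) · (x_{k,j} - mean_j), divisor n-1 = 5:
  S[X_1,X_1] = ((-0.8333)·(-0.8333) + (-1.8333)·(-1.8333) + (4.1667)·(4.1667) + (-3.8333)·(-3.8333) + (-0.8333)·(-0.8333) + (3.1667)·(3.1667)) / 5 = 46.8333/5 = 9.3667
  S[X_1,X_2] = ((-0.8333)·(2.6667) + (-1.8333)·(-0.3333) + (4.1667)·(-3.3333) + (-3.8333)·(-0.3333) + (-0.8333)·(1.6667) + (3.1667)·(-0.3333)) / 5 = -16.6667/5 = -3.3333
  S[X_2,X_2] = ((2.6667)·(2.6667) + (-0.3333)·(-0.3333) + (-3.3333)·(-3.3333) + (-0.3333)·(-0.3333) + (1.6667)·(1.6667) + (-0.3333)·(-0.3333)) / 5 = 21.3333/5 = 4.2667
  S = [[9.3667, -3.3333],
 [-3.3333, 4.2667]].

Step 3 — invert S. det(S) = 9.3667·4.2667 - (-3.3333)² = 28.8533.
  S^{-1} = (1/det) · [[d, -b], [-b, a]] = [[0.1479, 0.1155],
 [0.1155, 0.3246]].

Step 4 — quadratic form (x̄ - mu_0)^T · S^{-1} · (x̄ - mu_0):
  S^{-1} · (x̄ - mu_0) = (0.1294, 0.4136),
  (x̄ - mu_0)^T · [...] = (-0.1667)·(0.1294) + (1.3333)·(0.4136) = 0.5299.

Step 5 — scale by n: T² = 6 · 0.5299 = 3.1793.

T² ≈ 3.1793


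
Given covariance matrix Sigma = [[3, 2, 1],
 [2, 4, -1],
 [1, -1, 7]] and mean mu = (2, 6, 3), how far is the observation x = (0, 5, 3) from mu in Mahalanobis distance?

Step 1 — centre the observation: (x - mu) = (-2, -1, 0).

Step 2 — invert Sigma (cofactor / det for 3×3, or solve directly):
  Sigma^{-1} = [[0.6, -0.3333, -0.1333],
 [-0.3333, 0.4444, 0.1111],
 [-0.1333, 0.1111, 0.1778]].

Step 3 — form the quadratic (x - mu)^T · Sigma^{-1} · (x - mu):
  Sigma^{-1} · (x - mu) = (-0.8667, 0.2222, 0.1556).
  (x - mu)^T · [Sigma^{-1} · (x - mu)] = (-2)·(-0.8667) + (-1)·(0.2222) + (0)·(0.1556) = 1.5111.

Step 4 — take square root: d = √(1.5111) ≈ 1.2293.

d(x, mu) = √(1.5111) ≈ 1.2293


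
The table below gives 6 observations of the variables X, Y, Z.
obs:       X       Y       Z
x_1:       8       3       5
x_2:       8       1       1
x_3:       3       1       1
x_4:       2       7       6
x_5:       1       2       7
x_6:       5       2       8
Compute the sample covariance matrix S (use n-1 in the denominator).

Step 1 — column means:
  mean(X) = (8 + 8 + 3 + 2 + 1 + 5) / 6 = 27/6 = 4.5
  mean(Y) = (3 + 1 + 1 + 7 + 2 + 2) / 6 = 16/6 = 2.6667
  mean(Z) = (5 + 1 + 1 + 6 + 7 + 8) / 6 = 28/6 = 4.6667

Step 2 — sample covariance S[i,j] = (1/(n-1)) · Σ_k (x_{k,i} - mean_i) · (x_{k,j} - mean_j), with n-1 = 5.
  S[X,X] = ((3.5)·(3.5) + (3.5)·(3.5) + (-1.5)·(-1.5) + (-2.5)·(-2.5) + (-3.5)·(-3.5) + (0.5)·(0.5)) / 5 = 45.5/5 = 9.1
  S[X,Y] = ((3.5)·(0.3333) + (3.5)·(-1.6667) + (-1.5)·(-1.6667) + (-2.5)·(4.3333) + (-3.5)·(-0.6667) + (0.5)·(-0.6667)) / 5 = -11/5 = -2.2
  S[X,Z] = ((3.5)·(0.3333) + (3.5)·(-3.6667) + (-1.5)·(-3.6667) + (-2.5)·(1.3333) + (-3.5)·(2.3333) + (0.5)·(3.3333)) / 5 = -16/5 = -3.2
  S[Y,Y] = ((0.3333)·(0.3333) + (-1.6667)·(-1.6667) + (-1.6667)·(-1.6667) + (4.3333)·(4.3333) + (-0.6667)·(-0.6667) + (-0.6667)·(-0.6667)) / 5 = 25.3333/5 = 5.0667
  S[Y,Z] = ((0.3333)·(0.3333) + (-1.6667)·(-3.6667) + (-1.6667)·(-3.6667) + (4.3333)·(1.3333) + (-0.6667)·(2.3333) + (-0.6667)·(3.3333)) / 5 = 14.3333/5 = 2.8667
  S[Z,Z] = ((0.3333)·(0.3333) + (-3.6667)·(-3.6667) + (-3.6667)·(-3.6667) + (1.3333)·(1.3333) + (2.3333)·(2.3333) + (3.3333)·(3.3333)) / 5 = 45.3333/5 = 9.0667

S is symmetric (S[j,i] = S[i,j]). Assembling:

S = [[9.1, -2.2, -3.2],
 [-2.2, 5.0667, 2.8667],
 [-3.2, 2.8667, 9.0667]]
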